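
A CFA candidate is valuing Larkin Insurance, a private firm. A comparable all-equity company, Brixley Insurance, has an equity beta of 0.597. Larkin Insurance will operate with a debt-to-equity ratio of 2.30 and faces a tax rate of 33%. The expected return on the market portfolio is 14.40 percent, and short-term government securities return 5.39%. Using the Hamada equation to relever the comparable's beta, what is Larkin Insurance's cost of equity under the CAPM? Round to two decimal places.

19.06%

β_L = β_U × [1 + (1 − t)(D/E)] = 0.597 × [1 + (1 − 0.33) × 2.30]
    = 0.597 × [1 + 0.67 × 2.30] = 0.597 × 2.5410 = 1.5170
MRP = 14.40% − 5.39% = 9.01%
E(R) = R_f + β_L × MRP = 5.39% + 1.5170 × 9.01% = 19.06%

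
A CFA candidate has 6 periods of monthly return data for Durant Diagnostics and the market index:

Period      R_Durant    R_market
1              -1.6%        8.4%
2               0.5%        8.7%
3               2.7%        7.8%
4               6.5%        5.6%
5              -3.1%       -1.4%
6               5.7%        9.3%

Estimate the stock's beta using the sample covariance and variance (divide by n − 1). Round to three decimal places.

Mean R_i = (-1.6 + 0.5 + 2.7 + 6.5 − 3.1 + 5.7) / 6 = 1.7833%
Mean R_m = (8.4 + 8.7 + 7.8 + 5.6 − 1.4 + 9.3) / 6 = 6.4000%
Σ(R_i − R̄_i)(R_m − R̄_m) = 37.2400  ⇒  Cov = 37.2400 / 5 = 7.4480
Σ(R_m − R̄_m)² = 81.1400  ⇒  Var(R_m) = 81.1400 / 5 = 16.2280
β = Cov / Var(R_m) = 7.4480 / 16.2280 = 0.4590

0.459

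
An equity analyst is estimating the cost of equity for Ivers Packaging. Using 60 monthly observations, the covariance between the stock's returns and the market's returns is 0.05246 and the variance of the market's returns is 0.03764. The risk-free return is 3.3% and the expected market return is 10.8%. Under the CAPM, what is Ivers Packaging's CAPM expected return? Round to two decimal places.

13.75%

β = Cov(R_i, R_m) / Var(R_m) = 0.05246 / 0.03764 = 1.3937
MRP = 10.8% − 3.3% = 7.50%
E(R) = R_f + β × MRP = 3.3% + 1.3937 × 7.5% = 13.75%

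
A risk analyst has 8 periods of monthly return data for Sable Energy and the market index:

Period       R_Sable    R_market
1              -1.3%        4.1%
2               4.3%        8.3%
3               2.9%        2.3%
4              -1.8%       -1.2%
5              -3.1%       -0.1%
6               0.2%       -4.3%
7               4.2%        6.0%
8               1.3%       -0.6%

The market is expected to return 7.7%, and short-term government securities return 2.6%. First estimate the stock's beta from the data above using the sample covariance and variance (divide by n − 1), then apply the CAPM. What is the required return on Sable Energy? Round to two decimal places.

4.75%

Mean R_i = (-1.3 + 4.3 + 2.9 − 1.8 − 3.1 + 0.2 + 4.2 + 1.3) / 8 = 0.8375%
Mean R_m = (4.1 + 8.3 + 2.3 − 1.2 − 0.1 − 4.3 + 6.0 − 0.6) / 8 = 1.8125%
Σ(R_i − R̄_i)(R_m − R̄_m) = 50.9163  ⇒  Cov = 50.9163 / 7 = 7.2738
Σ(R_m − R̄_m)² = 121.0088  ⇒  Var(R_m) = 121.0088 / 7 = 17.2870
β = Cov / Var(R_m) = 7.2738 / 17.2870 = 0.4208
MRP = 7.7% − 2.6% = 5.10%
E(R) = R_f + β × MRP = 2.6% + 0.4208 × 5.1% = 4.75%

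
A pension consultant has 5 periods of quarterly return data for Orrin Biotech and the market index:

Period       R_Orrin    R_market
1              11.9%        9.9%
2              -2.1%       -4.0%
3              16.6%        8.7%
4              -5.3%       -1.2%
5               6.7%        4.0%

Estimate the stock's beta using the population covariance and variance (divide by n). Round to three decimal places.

Mean R_i = (11.9 − 2.1 + 16.6 − 5.3 + 6.7) / 5 = 5.5600%
Mean R_m = (9.9 − 4.0 + 8.7 − 1.2 + 4.0) / 5 = 3.4800%
Σ(R_i − R̄_i)(R_m − R̄_m) = 207.0460  ⇒  Cov = 207.0460 / 5 = 41.4092
Σ(R_m − R̄_m)² = 146.5880  ⇒  Var(R_m) = 146.5880 / 5 = 29.3176
β = Cov / Var(R_m) = 41.4092 / 29.3176 = 1.4124

1.412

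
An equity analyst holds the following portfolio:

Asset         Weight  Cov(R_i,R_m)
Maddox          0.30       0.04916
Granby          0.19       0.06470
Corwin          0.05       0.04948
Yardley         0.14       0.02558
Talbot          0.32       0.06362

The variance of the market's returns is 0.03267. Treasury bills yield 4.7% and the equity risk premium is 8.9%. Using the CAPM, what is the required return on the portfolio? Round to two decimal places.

19.26%

β_Maddox = 0.04916 / 0.03267 = 1.5047
β_Granby = 0.06470 / 0.03267 = 1.9804
β_Corwin = 0.04948 / 0.03267 = 1.5145
β_Yardley = 0.02558 / 0.03267 = 0.7830
β_Talbot = 0.06362 / 0.03267 = 1.9474
β_P = Σ w_i β_i = 0.30×1.5047 + 0.19×1.9804 + 0.05×1.5145 + 0.14×0.7830 + 0.32×1.9474 = 1.6362
E(R_P) = R_f + β_P × MRP = 4.7% + 1.6362 × 8.9% = 19.26%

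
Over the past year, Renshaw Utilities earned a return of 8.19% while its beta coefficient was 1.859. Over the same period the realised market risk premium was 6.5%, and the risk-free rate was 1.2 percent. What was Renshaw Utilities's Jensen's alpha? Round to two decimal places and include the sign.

-5.09%

CAPM benchmark = R_f + β(R_m − R_f) = 1.2% + 1.859 × 6.5% = 13.2835%
α = actual − benchmark = 8.19% − 13.2835% = -5.09%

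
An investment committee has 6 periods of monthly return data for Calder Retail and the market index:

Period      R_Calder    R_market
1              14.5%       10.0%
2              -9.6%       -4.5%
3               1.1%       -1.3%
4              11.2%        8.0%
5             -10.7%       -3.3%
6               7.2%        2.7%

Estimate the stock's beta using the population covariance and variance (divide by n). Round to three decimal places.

Mean R_i = (14.5 − 9.6 + 1.1 + 11.2 − 10.7 + 7.2) / 6 = 2.2833%
Mean R_m = (10.0 − 4.5 − 1.3 + 8.0 − 3.3 + 2.7) / 6 = 1.9333%
Σ(R_i − R̄_i)(R_m − R̄_m) = 304.6333  ⇒  Cov = 304.6333 / 6 = 50.7722
Σ(R_m − R̄_m)² = 181.6933  ⇒  Var(R_m) = 181.6933 / 6 = 30.2822
β = Cov / Var(R_m) = 50.7722 / 30.2822 = 1.6766

1.677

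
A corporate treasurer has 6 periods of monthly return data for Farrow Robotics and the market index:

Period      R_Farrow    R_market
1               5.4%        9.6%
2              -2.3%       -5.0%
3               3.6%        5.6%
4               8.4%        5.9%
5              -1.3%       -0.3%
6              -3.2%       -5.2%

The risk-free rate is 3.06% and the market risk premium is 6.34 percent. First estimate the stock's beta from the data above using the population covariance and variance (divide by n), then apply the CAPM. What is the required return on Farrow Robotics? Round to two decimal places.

7.40%

Mean R_i = (5.4 − 2.3 + 3.6 + 8.4 − 1.3 − 3.2) / 6 = 1.7667%
Mean R_m = (9.6 − 5.0 + 5.6 + 5.9 − 0.3 − 5.2) / 6 = 1.7667%
Σ(R_i − R̄_i)(R_m − R̄_m) = 131.3633  ⇒  Cov = 131.3633 / 6 = 21.8939
Σ(R_m − R̄_m)² = 191.7333  ⇒  Var(R_m) = 191.7333 / 6 = 31.9556
β = Cov / Var(R_m) = 21.8939 / 31.9556 = 0.6851
E(R) = R_f + β × MRP = 3.06% + 0.6851 × 6.34% = 7.40%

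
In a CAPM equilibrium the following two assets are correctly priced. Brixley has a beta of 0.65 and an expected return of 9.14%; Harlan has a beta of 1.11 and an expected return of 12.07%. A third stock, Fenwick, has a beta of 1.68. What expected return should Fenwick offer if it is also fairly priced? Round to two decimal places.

MRP (SML slope) = (12.07% − 9.14%) / (1.11 − 0.65) = 2.93% / 0.46 = 6.3696%
R_f (intercept) = 9.14% − 0.65 × 6.3696% = 4.9998%
E(R_Fenwick) = R_f + β × MRP = 4.9998% + 1.68 × 6.3696% = 15.70%

15.70%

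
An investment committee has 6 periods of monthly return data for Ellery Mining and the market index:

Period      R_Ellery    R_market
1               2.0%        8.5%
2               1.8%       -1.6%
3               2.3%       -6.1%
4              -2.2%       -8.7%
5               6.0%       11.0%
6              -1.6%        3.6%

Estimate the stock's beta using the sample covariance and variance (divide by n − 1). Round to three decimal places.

0.223

Mean R_i = (2.0 + 1.8 + 2.3 − 2.2 + 6.0 − 1.6) / 6 = 1.3833%
Mean R_m = (8.5 − 1.6 − 6.1 − 8.7 + 11.0 + 3.6) / 6 = 1.1167%
Σ(R_i − R̄_i)(R_m − R̄_m) = 70.2017  ⇒  Cov = 70.2017 / 5 = 14.0403
Σ(R_m − R̄_m)² = 314.1883  ⇒  Var(R_m) = 314.1883 / 5 = 62.8377
β = Cov / Var(R_m) = 14.0403 / 62.8377 = 0.2234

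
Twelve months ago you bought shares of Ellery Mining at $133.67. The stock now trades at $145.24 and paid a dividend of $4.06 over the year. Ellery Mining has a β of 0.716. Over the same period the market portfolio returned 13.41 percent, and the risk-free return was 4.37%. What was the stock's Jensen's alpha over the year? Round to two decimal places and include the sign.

+0.85%

Realised HPR = (P1 + D1 − P0) / P0 = (145.24 + 4.06 − 133.67) / 133.67 = 15.63 / 133.67 = 11.6930%
MRP = 13.41% − 4.37% = 9.04%
CAPM required = R_f + β·MRP = 4.37% + 0.716 × 9.04% = 10.84264%
α = realised − required = 11.6930% − 10.84264% = +0.85%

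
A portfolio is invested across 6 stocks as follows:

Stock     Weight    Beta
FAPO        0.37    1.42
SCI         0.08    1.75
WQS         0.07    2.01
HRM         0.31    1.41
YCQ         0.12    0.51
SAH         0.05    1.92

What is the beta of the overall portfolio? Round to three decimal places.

β_P = Σ w_i β_i = 0.37×1.42 + 0.08×1.75 + 0.07×2.01 + 0.31×1.41 + 0.12×0.51 + 0.05×1.92 = 1.4004

1.400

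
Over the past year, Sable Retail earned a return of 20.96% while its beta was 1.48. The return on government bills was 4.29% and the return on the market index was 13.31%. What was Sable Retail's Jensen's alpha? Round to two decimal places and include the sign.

+3.32%

Market excess return = 13.31% − 4.29% = 9.02%
CAPM benchmark = R_f + β(R_m − R_f) = 4.29% + 1.48 × 9.02% = 17.6396%
α = actual − benchmark = 20.96% − 17.6396% = +3.32%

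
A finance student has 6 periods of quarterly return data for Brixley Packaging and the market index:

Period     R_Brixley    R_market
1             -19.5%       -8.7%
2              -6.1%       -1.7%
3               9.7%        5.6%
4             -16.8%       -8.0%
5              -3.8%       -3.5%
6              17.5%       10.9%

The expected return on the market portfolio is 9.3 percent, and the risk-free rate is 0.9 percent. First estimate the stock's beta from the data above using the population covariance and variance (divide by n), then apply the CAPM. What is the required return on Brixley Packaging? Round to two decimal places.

16.45%

Mean R_i = (-19.5 − 6.1 + 9.7 − 16.8 − 3.8 + 17.5) / 6 = -3.1667%
Mean R_m = (-8.7 − 1.7 + 5.6 − 8.0 − 3.5 + 10.9) / 6 = -0.9000%
Σ(R_i − R̄_i)(R_m − R̄_m) = 555.6900  ⇒  Cov = 555.6900 / 6 = 92.6150
Σ(R_m − R̄_m)² = 300.1400  ⇒  Var(R_m) = 300.1400 / 6 = 50.0233
β = Cov / Var(R_m) = 92.6150 / 50.0233 = 1.8514
MRP = 9.3% − 0.9% = 8.40%
E(R) = R_f + β × MRP = 0.9% + 1.8514 × 8.4% = 16.45%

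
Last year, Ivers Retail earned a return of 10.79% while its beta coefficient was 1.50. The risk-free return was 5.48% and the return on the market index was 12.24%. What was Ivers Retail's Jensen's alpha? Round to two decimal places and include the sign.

-4.83%

Market excess return = 12.24% − 5.48% = 6.76%
CAPM benchmark = R_f + β(R_m − R_f) = 5.48% + 1.50 × 6.76% = 15.6200%
α = actual − benchmark = 10.79% − 15.6200% = -4.83%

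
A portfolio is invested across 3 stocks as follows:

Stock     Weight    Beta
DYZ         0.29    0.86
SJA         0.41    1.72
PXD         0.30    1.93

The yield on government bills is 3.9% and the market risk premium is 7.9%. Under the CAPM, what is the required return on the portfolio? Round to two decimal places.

β_P = Σ w_i β_i = 0.29×0.86 + 0.41×1.72 + 0.30×1.93 = 1.5336
E(R_P) = R_f + β_P × MRP = 3.9% + 1.5336 × 7.9% = 16.02%

16.02%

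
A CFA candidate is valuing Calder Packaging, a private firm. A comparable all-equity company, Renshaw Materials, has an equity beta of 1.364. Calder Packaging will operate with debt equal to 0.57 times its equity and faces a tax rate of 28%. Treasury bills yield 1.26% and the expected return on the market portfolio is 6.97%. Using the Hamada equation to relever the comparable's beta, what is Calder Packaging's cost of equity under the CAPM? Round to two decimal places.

β_L = β_U × [1 + (1 − t)(D/E)] = 1.364 × [1 + (1 − 0.28) × 0.57]
    = 1.364 × [1 + 0.72 × 0.57] = 1.364 × 1.4104 = 1.9238
MRP = 6.97% − 1.26% = 5.71%
E(R) = R_f + β_L × MRP = 1.26% + 1.9238 × 5.71% = 12.24%

12.24%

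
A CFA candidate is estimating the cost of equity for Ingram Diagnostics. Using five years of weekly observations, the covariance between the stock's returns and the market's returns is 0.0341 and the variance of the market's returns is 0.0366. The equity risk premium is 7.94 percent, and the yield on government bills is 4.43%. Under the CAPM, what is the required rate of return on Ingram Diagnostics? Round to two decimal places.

11.83%

β = Cov(R_i, R_m) / Var(R_m) = 0.0341 / 0.0366 = 0.9317
E(R) = R_f + β × MRP = 4.43% + 0.9317 × 7.94% = 11.83%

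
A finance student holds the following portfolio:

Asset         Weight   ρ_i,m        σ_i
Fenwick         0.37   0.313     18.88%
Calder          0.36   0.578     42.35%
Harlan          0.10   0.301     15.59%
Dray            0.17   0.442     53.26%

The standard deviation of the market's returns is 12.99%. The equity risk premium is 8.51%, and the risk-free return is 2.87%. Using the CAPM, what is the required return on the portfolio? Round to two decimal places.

β_Fenwick = 0.313 × 18.88% / 12.99% = 0.4549
β_Calder = 0.578 × 42.35% / 12.99% = 1.8844
β_Harlan = 0.301 × 15.59% / 12.99% = 0.3612
β_Dray = 0.442 × 53.26% / 12.99% = 1.8122
β_P = Σ w_i β_i = 0.37×0.4549 + 0.36×1.8844 + 0.10×0.3612 + 0.17×1.8122 = 1.1909
E(R_P) = R_f + β_P × MRP = 2.87% + 1.1909 × 8.51% = 13.00%

13.00%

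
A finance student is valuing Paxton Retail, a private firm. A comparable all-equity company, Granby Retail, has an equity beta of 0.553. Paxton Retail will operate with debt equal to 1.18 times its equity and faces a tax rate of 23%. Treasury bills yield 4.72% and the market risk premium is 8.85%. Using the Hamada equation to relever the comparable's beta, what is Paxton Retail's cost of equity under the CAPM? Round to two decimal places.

14.06%

β_L = β_U × [1 + (1 − t)(D/E)] = 0.553 × [1 + (1 − 0.23) × 1.18]
    = 0.553 × [1 + 0.77 × 1.18] = 0.553 × 1.9086 = 1.0555
E(R) = R_f + β_L × MRP = 4.72% + 1.0555 × 8.85% = 14.06%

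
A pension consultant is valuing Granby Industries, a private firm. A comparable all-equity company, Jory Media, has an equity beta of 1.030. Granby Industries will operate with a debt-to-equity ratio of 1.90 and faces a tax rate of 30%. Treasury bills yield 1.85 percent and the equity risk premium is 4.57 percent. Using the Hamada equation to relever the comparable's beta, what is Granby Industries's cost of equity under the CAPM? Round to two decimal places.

β_L = β_U × [1 + (1 − t)(D/E)] = 1.030 × [1 + (1 − 0.30) × 1.90]
    = 1.030 × [1 + 0.70 × 1.90] = 1.030 × 2.3300 = 2.3999
E(R) = R_f + β_L × MRP = 1.85% + 2.3999 × 4.57% = 12.82%

12.82%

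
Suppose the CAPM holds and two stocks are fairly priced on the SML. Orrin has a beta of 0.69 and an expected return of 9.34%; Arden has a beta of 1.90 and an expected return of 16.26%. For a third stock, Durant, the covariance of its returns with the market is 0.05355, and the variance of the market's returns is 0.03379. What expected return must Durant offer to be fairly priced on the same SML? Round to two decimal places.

MRP = (16.26% − 9.34%) / (1.90 − 0.69) = 5.7190%
R_f = 9.34% − 0.69 × 5.7190% = 5.3939%
β_Durant = Cov / Var(R_m) = 0.05355 / 0.03379 = 1.5848
E(R_Durant) = R_f + β × MRP = 5.3939% + 1.5848 × 5.7190% = 14.46%

14.46%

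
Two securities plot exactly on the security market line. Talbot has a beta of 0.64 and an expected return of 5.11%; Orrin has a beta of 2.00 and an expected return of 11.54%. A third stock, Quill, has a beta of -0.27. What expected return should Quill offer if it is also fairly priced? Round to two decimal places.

MRP (SML slope) = (11.54% − 5.11%) / (2.00 − 0.64) = 6.43% / 1.36 = 4.7279%
R_f (intercept) = 5.11% − 0.64 × 4.7279% = 2.0841%
E(R_Quill) = R_f + β × MRP = 2.0841% + -0.27 × 4.7279% = 0.81%

0.81%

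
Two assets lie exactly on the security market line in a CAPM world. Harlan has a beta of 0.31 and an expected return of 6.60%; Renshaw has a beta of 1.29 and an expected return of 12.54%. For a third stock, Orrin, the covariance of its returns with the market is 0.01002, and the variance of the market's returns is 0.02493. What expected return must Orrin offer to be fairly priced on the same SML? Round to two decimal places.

MRP = (12.54% − 6.60%) / (1.29 − 0.31) = 6.0612%
R_f = 6.60% − 0.31 × 6.0612% = 4.7210%
β_Orrin = Cov / Var(R_m) = 0.01002 / 0.02493 = 0.4019
E(R_Orrin) = R_f + β × MRP = 4.7210% + 0.4019 × 6.0612% = 7.16%

7.16%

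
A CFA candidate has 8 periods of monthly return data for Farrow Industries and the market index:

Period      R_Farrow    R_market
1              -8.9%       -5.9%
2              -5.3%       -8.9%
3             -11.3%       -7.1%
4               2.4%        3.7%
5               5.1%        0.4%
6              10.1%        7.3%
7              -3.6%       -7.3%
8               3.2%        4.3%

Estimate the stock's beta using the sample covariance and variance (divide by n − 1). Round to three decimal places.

1.036

Mean R_i = (-8.9 − 5.3 − 11.3 + 2.4 + 5.1 + 10.1 − 3.6 + 3.2) / 8 = -1.0375%
Mean R_m = (-5.9 − 8.9 − 7.1 + 3.7 + 0.4 + 7.3 − 7.3 + 4.3) / 8 = -1.6875%
Σ(R_i − R̄_i)(R_m − R̄_m) = 290.5938  ⇒  Cov = 290.5938 / 7 = 41.5134
Σ(R_m − R̄_m)² = 280.5688  ⇒  Var(R_m) = 280.5688 / 7 = 40.0813
β = Cov / Var(R_m) = 41.5134 / 40.0813 = 1.0357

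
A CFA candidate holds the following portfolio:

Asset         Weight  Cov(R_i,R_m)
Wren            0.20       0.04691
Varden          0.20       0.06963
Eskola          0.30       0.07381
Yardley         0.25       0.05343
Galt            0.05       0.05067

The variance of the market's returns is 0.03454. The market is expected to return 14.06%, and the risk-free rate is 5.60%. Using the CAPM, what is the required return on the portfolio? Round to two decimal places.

20.62%

β_Wren = 0.04691 / 0.03454 = 1.3581
β_Varden = 0.06963 / 0.03454 = 2.0159
β_Eskola = 0.07381 / 0.03454 = 2.1369
β_Yardley = 0.05343 / 0.03454 = 1.5469
β_Galt = 0.05067 / 0.03454 = 1.4670
β_P = Σ w_i β_i = 0.20×1.3581 + 0.20×2.0159 + 0.30×2.1369 + 0.25×1.5469 + 0.05×1.4670 = 1.7759
MRP = 14.06% − 5.60% = 8.46%
E(R_P) = R_f + β_P × MRP = 5.60% + 1.7759 × 8.46% = 20.62%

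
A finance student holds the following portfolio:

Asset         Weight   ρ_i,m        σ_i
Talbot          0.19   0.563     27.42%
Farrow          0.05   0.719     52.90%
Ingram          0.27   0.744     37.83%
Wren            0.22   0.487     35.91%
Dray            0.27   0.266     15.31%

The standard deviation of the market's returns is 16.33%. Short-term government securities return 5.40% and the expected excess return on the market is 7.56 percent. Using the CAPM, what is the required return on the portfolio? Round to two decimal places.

β_Talbot = 0.563 × 27.42% / 16.33% = 0.9453
β_Farrow = 0.719 × 52.90% / 16.33% = 2.3292
β_Ingram = 0.744 × 37.83% / 16.33% = 1.7235
β_Wren = 0.487 × 35.91% / 16.33% = 1.0709
β_Dray = 0.266 × 15.31% / 16.33% = 0.2494
β_P = Σ w_i β_i = 0.19×0.9453 + 0.05×2.3292 + 0.27×1.7235 + 0.22×1.0709 + 0.27×0.2494 = 1.0643
E(R_P) = R_f + β_P × MRP = 5.40% + 1.0643 × 7.56% = 13.45%

13.45%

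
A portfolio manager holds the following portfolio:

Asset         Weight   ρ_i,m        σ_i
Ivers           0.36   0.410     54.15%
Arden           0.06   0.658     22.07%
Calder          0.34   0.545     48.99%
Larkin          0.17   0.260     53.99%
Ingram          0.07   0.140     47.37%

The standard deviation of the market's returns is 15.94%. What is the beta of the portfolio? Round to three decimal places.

1.304

β_Ivers = 0.410 × 54.15% / 15.94% = 1.3928
β_Arden = 0.658 × 22.07% / 15.94% = 0.9110
β_Calder = 0.545 × 48.99% / 15.94% = 1.6750
β_Larkin = 0.260 × 53.99% / 15.94% = 0.8806
β_Ingram = 0.140 × 47.37% / 15.94% = 0.4160
β_P = Σ w_i β_i = 0.36×1.3928 + 0.06×0.9110 + 0.34×1.6750 + 0.17×0.8806 + 0.07×0.4160 = 1.3044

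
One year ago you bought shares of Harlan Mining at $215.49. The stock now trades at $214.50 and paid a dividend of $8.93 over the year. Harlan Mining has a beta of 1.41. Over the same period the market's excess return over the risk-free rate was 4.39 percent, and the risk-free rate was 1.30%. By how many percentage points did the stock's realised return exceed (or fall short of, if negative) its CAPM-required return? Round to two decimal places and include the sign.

Realised HPR = (P1 + D1 − P0) / P0 = (214.50 + 8.93 − 215.49) / 215.49 = 7.94 / 215.49 = 3.6846%
CAPM required = R_f + β·MRP = 1.30% + 1.41 × 4.39% = 7.4899%
α = realised − required = 3.6846% − 7.4899% = -3.81%

-3.81%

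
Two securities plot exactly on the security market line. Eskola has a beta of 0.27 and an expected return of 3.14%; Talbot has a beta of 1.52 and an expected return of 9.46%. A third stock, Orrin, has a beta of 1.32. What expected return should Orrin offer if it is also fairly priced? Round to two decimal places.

MRP (SML slope) = (9.46% − 3.14%) / (1.52 − 0.27) = 6.32% / 1.25 = 5.0560%
R_f (intercept) = 3.14% − 0.27 × 5.0560% = 1.7749%
E(R_Orrin) = R_f + β × MRP = 1.7749% + 1.32 × 5.0560% = 8.45%

8.45%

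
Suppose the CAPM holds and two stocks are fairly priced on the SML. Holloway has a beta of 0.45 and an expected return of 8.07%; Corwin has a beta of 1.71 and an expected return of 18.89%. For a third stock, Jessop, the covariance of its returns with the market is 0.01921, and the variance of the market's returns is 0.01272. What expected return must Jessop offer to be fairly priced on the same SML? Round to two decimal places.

17.17%

MRP = (18.89% − 8.07%) / (1.71 − 0.45) = 8.5873%
R_f = 8.07% − 0.45 × 8.5873% = 4.2057%
β_Jessop = Cov / Var(R_m) = 0.01921 / 0.01272 = 1.5102
E(R_Jessop) = R_f + β × MRP = 4.2057% + 1.5102 × 8.5873% = 17.17%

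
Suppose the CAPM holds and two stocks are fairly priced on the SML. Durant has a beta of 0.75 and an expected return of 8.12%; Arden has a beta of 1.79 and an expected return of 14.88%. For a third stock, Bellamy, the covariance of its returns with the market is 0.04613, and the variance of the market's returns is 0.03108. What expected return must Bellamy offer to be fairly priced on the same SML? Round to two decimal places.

12.89%

MRP = (14.88% − 8.12%) / (1.79 − 0.75) = 6.5000%
R_f = 8.12% − 0.75 × 6.5000% = 3.2450%
β_Bellamy = Cov / Var(R_m) = 0.04613 / 0.03108 = 1.4842
E(R_Bellamy) = R_f + β × MRP = 3.2450% + 1.4842 × 6.5000% = 12.89%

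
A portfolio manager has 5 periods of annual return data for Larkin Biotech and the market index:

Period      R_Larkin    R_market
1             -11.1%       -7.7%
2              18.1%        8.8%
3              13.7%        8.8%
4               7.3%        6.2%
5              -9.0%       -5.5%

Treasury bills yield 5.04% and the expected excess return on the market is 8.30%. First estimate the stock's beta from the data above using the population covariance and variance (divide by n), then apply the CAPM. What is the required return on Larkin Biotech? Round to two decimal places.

18.42%

Mean R_i = (-11.1 + 18.1 + 13.7 + 7.3 − 9.0) / 5 = 3.8000%
Mean R_m = (-7.7 + 8.8 + 8.8 + 6.2 − 5.5) / 5 = 2.1200%
Σ(R_i − R̄_i)(R_m − R̄_m) = 419.7900  ⇒  Cov = 419.7900 / 5 = 83.9580
Σ(R_m − R̄_m)² = 260.3880  ⇒  Var(R_m) = 260.3880 / 5 = 52.0776
β = Cov / Var(R_m) = 83.9580 / 52.0776 = 1.6122
E(R) = R_f + β × MRP = 5.04% + 1.6122 × 8.30% = 18.42%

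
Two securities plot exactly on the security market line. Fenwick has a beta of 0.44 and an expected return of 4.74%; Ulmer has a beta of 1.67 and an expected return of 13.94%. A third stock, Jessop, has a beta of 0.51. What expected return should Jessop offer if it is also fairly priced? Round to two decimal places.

5.26%

MRP (SML slope) = (13.94% − 4.74%) / (1.67 − 0.44) = 9.20% / 1.23 = 7.4797%
R_f (intercept) = 4.74% − 0.44 × 7.4797% = 1.4489%
E(R_Jessop) = R_f + β × MRP = 1.4489% + 0.51 × 7.4797% = 5.26%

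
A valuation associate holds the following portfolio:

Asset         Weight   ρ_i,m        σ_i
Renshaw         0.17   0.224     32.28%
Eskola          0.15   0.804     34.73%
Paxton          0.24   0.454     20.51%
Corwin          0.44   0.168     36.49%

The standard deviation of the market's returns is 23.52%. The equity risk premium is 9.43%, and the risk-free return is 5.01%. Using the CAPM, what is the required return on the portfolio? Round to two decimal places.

β_Renshaw = 0.224 × 32.28% / 23.52% = 0.3074
β_Eskola = 0.804 × 34.73% / 23.52% = 1.1872
β_Paxton = 0.454 × 20.51% / 23.52% = 0.3959
β_Corwin = 0.168 × 36.49% / 23.52% = 0.2606
β_P = Σ w_i β_i = 0.17×0.3074 + 0.15×1.1872 + 0.24×0.3959 + 0.44×0.2606 = 0.4400
E(R_P) = R_f + β_P × MRP = 5.01% + 0.4400 × 9.43% = 9.16%

9.16%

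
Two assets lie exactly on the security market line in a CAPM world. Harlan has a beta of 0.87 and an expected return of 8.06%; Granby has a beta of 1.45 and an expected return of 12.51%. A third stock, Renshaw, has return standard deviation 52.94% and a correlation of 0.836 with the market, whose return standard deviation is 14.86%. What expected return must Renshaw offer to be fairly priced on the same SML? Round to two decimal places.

24.24%

MRP = (12.51% − 8.06%) / (1.45 − 0.87) = 7.6724%
R_f = 8.06% − 0.87 × 7.6724% = 1.3850%
β_Renshaw = ρ·σ_i/σ_m = 0.836 × 52.94 / 14.86 = 2.9783
E(R_Renshaw) = R_f + β × MRP = 1.3850% + 2.9783 × 7.6724% = 24.24%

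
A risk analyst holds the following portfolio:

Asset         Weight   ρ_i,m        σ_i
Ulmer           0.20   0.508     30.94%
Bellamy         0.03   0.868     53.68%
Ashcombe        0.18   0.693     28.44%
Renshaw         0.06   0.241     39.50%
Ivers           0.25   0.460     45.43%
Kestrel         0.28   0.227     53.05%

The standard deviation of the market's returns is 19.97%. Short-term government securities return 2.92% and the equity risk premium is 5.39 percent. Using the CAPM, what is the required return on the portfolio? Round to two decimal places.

7.58%

β_Ulmer = 0.508 × 30.94% / 19.97% = 0.7871
β_Bellamy = 0.868 × 53.68% / 19.97% = 2.3332
β_Ashcombe = 0.693 × 28.44% / 19.97% = 0.9869
β_Renshaw = 0.241 × 39.50% / 19.97% = 0.4767
β_Ivers = 0.460 × 45.43% / 19.97% = 1.0465
β_Kestrel = 0.227 × 53.05% / 19.97% = 0.6030
β_P = Σ w_i β_i = 0.20×0.7871 + 0.03×2.3332 + 0.18×0.9869 + 0.06×0.4767 + 0.25×1.0465 + 0.28×0.6030 = 0.8641
E(R_P) = R_f + β_P × MRP = 2.92% + 0.8641 × 5.39% = 7.58%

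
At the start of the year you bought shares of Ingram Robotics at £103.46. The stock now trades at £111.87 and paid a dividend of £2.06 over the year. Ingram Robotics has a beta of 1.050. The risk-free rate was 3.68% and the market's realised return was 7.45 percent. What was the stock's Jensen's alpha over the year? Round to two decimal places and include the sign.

Realised HPR = (P1 + D1 − P0) / P0 = (111.87 + 2.06 − 103.46) / 103.46 = 10.47 / 103.46 = 10.1199%
MRP = 7.45% − 3.68% = 3.77%
CAPM required = R_f + β·MRP = 3.68% + 1.050 × 3.77% = 7.63850%
α = realised − required = 10.1199% − 7.63850% = +2.48%

+2.48%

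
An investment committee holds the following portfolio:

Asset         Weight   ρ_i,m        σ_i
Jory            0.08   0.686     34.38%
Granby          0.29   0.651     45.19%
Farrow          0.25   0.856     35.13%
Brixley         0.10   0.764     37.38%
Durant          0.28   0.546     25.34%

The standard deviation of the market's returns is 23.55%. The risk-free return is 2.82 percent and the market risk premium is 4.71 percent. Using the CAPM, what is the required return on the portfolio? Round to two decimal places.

β_Jory = 0.686 × 34.38% / 23.55% = 1.0015
β_Granby = 0.651 × 45.19% / 23.55% = 1.2492
β_Farrow = 0.856 × 35.13% / 23.55% = 1.2769
β_Brixley = 0.764 × 37.38% / 23.55% = 1.2127
β_Durant = 0.546 × 25.34% / 23.55% = 0.5875
β_P = Σ w_i β_i = 0.08×1.0015 + 0.29×1.2492 + 0.25×1.2769 + 0.10×1.2127 + 0.28×0.5875 = 1.0474
E(R_P) = R_f + β_P × MRP = 2.82% + 1.0474 × 4.71% = 7.75%

7.75%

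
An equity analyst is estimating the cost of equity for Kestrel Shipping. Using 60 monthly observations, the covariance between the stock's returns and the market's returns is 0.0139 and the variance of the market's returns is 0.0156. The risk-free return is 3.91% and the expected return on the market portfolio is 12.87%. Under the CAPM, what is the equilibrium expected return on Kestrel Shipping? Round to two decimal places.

11.89%

β = Cov(R_i, R_m) / Var(R_m) = 0.0139 / 0.0156 = 0.8910
MRP = 12.87% − 3.91% = 8.96%
E(R) = R_f + β × MRP = 3.91% + 0.8910 × 8.96% = 11.89%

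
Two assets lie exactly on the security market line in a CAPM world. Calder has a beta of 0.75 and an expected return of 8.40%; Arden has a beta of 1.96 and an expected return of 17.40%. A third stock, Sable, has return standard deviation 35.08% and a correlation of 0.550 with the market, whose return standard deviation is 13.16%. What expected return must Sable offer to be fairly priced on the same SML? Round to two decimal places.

MRP = (17.40% − 8.40%) / (1.96 − 0.75) = 7.4380%
R_f = 8.40% − 0.75 × 7.4380% = 2.8215%
β_Sable = ρ·σ_i/σ_m = 0.550 × 35.08 / 13.16 = 1.4661
E(R_Sable) = R_f + β × MRP = 2.8215% + 1.4661 × 7.4380% = 13.73%

13.73%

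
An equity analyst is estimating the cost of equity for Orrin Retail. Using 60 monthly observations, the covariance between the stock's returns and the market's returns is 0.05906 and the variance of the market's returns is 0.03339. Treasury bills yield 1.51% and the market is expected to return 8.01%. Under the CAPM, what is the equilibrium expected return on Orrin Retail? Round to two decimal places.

13.01%

β = Cov(R_i, R_m) / Var(R_m) = 0.05906 / 0.03339 = 1.7688
MRP = 8.01% − 1.51% = 6.50%
E(R) = R_f + β × MRP = 1.51% + 1.7688 × 6.50% = 13.01%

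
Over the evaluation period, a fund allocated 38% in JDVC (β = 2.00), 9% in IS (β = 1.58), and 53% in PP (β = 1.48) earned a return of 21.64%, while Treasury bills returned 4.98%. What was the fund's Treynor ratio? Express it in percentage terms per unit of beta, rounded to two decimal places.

9.88%

β_P = 0.38×2.00 + 0.09×1.58 + 0.53×1.48 = 1.6866
Treynor = (R_P − R_f) / β_P = (21.64% − 4.98%) / 1.6866 = 16.66% / 1.6866 = 9.88%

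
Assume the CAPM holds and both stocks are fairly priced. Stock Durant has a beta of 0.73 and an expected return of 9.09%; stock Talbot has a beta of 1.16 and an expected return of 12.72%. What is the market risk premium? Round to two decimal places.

Both satisfy E(R) = R_f + β·MRP, so the slope of the SML is
MRP = (12.72% − 9.09%) / (1.16 − 0.73) = 3.63% / 0.43 = 8.4419%

8.44%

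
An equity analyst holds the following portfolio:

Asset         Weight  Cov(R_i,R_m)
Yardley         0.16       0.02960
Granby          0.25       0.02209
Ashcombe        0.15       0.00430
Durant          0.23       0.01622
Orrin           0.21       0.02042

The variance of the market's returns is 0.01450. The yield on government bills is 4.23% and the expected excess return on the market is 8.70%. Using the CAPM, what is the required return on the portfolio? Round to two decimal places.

β_Yardley = 0.02960 / 0.01450 = 2.0414
β_Granby = 0.02209 / 0.01450 = 1.5234
β_Ashcombe = 0.00430 / 0.01450 = 0.2966
β_Durant = 0.01622 / 0.01450 = 1.1186
β_Orrin = 0.02042 / 0.01450 = 1.4083
β_P = Σ w_i β_i = 0.16×2.0414 + 0.25×1.5234 + 0.15×0.2966 + 0.23×1.1186 + 0.21×1.4083 = 1.3050
E(R_P) = R_f + β_P × MRP = 4.23% + 1.3050 × 8.70% = 15.58%

15.58%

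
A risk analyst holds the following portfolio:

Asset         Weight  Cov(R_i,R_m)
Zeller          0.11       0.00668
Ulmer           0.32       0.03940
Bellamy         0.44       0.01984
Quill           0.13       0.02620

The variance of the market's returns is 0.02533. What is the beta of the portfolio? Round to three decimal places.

β_Zeller = 0.00668 / 0.02533 = 0.2637
β_Ulmer = 0.03940 / 0.02533 = 1.5555
β_Bellamy = 0.01984 / 0.02533 = 0.7833
β_Quill = 0.02620 / 0.02533 = 1.0343
β_P = Σ w_i β_i = 0.11×0.2637 + 0.32×1.5555 + 0.44×0.7833 + 0.13×1.0343 = 1.0059

1.006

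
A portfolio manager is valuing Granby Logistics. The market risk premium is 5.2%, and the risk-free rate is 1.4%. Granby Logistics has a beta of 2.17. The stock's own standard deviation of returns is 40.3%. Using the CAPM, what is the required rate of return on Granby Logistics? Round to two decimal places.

12.68%

E(R) = R_f + β × MRP = 1.4% + 2.17 × 5.2% = 12.68%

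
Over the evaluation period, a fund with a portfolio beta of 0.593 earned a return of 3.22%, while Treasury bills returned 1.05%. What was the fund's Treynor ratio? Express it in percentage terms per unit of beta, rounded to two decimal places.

3.66%

Treynor = (R_P − R_f) / β_P = (3.22% − 1.05%) / 0.5930 = 2.17% / 0.5930 = 3.66%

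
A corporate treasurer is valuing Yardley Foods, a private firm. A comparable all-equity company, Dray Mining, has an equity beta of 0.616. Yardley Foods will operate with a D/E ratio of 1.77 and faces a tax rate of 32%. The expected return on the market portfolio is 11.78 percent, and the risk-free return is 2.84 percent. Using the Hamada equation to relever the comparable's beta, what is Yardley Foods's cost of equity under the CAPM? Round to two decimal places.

14.98%

β_L = β_U × [1 + (1 − t)(D/E)] = 0.616 × [1 + (1 − 0.32) × 1.77]
    = 0.616 × [1 + 0.68 × 1.77] = 0.616 × 2.2036 = 1.3574
MRP = 11.78% − 2.84% = 8.94%
E(R) = R_f + β_L × MRP = 2.84% + 1.3574 × 8.94% = 14.98%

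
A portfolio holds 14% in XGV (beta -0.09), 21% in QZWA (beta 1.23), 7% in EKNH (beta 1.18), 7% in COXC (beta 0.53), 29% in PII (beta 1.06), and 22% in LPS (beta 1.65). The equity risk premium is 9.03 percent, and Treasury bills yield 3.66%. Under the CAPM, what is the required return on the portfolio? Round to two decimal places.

β_P = Σ w_i β_i = 0.14×-0.09 + 0.21×1.23 + 0.07×1.18 + 0.07×0.53 + 0.29×1.06 + 0.22×1.65 = 1.0358
E(R_P) = R_f + β_P × MRP = 3.66% + 1.0358 × 9.03% = 13.01%

13.01%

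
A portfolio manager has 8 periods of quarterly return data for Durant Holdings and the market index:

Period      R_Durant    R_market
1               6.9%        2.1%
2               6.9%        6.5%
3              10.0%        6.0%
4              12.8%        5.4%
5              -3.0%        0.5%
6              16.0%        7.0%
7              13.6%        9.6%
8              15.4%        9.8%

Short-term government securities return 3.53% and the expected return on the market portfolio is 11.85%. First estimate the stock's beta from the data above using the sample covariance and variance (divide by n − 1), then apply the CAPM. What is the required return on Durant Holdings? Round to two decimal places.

16.92%

Mean R_i = (6.9 + 6.9 + 10.0 + 12.8 − 3.0 + 16.0 + 13.6 + 15.4) / 8 = 9.8250%
Mean R_m = (2.1 + 6.5 + 6.0 + 5.4 + 0.5 + 7.0 + 9.6 + 9.8) / 8 = 5.8625%
Σ(R_i − R̄_i)(R_m − R̄_m) = 119.6475  ⇒  Cov = 119.6475 / 7 = 17.0925
Σ(R_m − R̄_m)² = 74.3188  ⇒  Var(R_m) = 74.3188 / 7 = 10.6170
β = Cov / Var(R_m) = 17.0925 / 10.6170 = 1.6099
MRP = 11.85% − 3.53% = 8.32%
E(R) = R_f + β × MRP = 3.53% + 1.6099 × 8.32% = 16.92%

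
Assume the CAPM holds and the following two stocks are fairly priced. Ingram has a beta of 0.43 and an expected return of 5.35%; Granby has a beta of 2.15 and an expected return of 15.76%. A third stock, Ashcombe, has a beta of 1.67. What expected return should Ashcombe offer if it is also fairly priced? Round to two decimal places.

12.85%

MRP (SML slope) = (15.76% − 5.35%) / (2.15 − 0.43) = 10.41% / 1.72 = 6.0523%
R_f (intercept) = 5.35% − 0.43 × 6.0523% = 2.7475%
E(R_Ashcombe) = R_f + β × MRP = 2.7475% + 1.67 × 6.0523% = 12.85%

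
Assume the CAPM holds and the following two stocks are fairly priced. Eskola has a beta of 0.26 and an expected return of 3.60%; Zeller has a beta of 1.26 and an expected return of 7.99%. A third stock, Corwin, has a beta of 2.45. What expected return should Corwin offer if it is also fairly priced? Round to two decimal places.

MRP (SML slope) = (7.99% − 3.60%) / (1.26 − 0.26) = 4.39% / 1.00 = 4.3900%
R_f (intercept) = 3.60% − 0.26 × 4.3900% = 2.4586%
E(R_Corwin) = R_f + β × MRP = 2.4586% + 2.45 × 4.3900% = 13.21%

13.21%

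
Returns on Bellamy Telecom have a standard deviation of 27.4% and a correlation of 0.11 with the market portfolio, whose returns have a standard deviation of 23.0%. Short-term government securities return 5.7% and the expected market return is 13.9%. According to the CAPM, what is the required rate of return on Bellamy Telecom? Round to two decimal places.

β = ρ × σ_i / σ_m = 0.11 × 27.4% / 23.0% = 0.1310
MRP = 13.9% − 5.7% = 8.20%
E(R) = 5.7% + 0.1310 × 8.2% = 6.77%

6.77%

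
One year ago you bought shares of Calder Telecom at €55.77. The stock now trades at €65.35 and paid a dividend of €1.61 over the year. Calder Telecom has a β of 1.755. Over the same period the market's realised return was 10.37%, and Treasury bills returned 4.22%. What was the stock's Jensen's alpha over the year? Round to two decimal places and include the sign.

Realised HPR = (P1 + D1 − P0) / P0 = (65.35 + 1.61 − 55.77) / 55.77 = 11.19 / 55.77 = 20.0646%
MRP = 10.37% − 4.22% = 6.15%
CAPM required = R_f + β·MRP = 4.22% + 1.755 × 6.15% = 15.01325%
α = realised − required = 20.0646% − 15.01325% = +5.05%

+5.05%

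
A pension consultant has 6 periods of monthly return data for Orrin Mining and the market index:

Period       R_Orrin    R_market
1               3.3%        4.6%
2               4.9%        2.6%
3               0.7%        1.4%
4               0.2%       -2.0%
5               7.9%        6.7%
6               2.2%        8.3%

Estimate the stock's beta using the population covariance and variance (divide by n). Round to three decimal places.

0.437

Mean R_i = (3.3 + 4.9 + 0.7 + 0.2 + 7.9 + 2.2) / 6 = 3.2000%
Mean R_m = (4.6 + 2.6 + 1.4 − 2.0 + 6.7 + 8.3) / 6 = 3.6000%
Σ(R_i − R̄_i)(R_m − R̄_m) = 30.5700  ⇒  Cov = 30.5700 / 6 = 5.0950
Σ(R_m − R̄_m)² = 69.9000  ⇒  Var(R_m) = 69.9000 / 6 = 11.6500
β = Cov / Var(R_m) = 5.0950 / 11.6500 = 0.4373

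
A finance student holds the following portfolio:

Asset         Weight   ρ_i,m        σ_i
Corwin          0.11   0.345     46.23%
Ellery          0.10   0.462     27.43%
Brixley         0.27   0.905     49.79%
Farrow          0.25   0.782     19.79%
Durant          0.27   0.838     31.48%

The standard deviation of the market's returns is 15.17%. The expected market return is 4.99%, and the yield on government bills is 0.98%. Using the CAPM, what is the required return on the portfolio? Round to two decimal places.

7.90%

β_Corwin = 0.345 × 46.23% / 15.17% = 1.0514
β_Ellery = 0.462 × 27.43% / 15.17% = 0.8354
β_Brixley = 0.905 × 49.79% / 15.17% = 2.9703
β_Farrow = 0.782 × 19.79% / 15.17% = 1.0202
β_Durant = 0.838 × 31.48% / 15.17% = 1.7390
β_P = Σ w_i β_i = 0.11×1.0514 + 0.10×0.8354 + 0.27×2.9703 + 0.25×1.0202 + 0.27×1.7390 = 1.7258
MRP = 4.99% − 0.98% = 4.01%
E(R_P) = R_f + β_P × MRP = 0.98% + 1.7258 × 4.01% = 7.90%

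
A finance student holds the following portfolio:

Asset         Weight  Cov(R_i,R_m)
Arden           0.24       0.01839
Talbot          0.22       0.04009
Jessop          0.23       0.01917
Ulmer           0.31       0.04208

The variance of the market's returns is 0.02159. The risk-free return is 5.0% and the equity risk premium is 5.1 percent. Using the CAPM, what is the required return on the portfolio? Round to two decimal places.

12.25%

β_Arden = 0.01839 / 0.02159 = 0.8518
β_Talbot = 0.04009 / 0.02159 = 1.8569
β_Jessop = 0.01917 / 0.02159 = 0.8879
β_Ulmer = 0.04208 / 0.02159 = 1.9491
β_P = Σ w_i β_i = 0.24×0.8518 + 0.22×1.8569 + 0.23×0.8879 + 0.31×1.9491 = 1.4214
E(R_P) = R_f + β_P × MRP = 5.0% + 1.4214 × 5.1% = 12.25%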